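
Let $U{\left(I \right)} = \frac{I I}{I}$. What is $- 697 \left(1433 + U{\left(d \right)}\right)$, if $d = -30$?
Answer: $-977891$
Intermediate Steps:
$U{\left(I \right)} = I$ ($U{\left(I \right)} = \frac{I^{2}}{I} = I$)
$- 697 \left(1433 + U{\left(d \right)}\right) = - 697 \left(1433 - 30\right) = \left(-697\right) 1403 = -977891$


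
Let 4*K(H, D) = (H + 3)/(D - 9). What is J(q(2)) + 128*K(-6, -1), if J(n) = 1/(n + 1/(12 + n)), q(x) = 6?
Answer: 5322/545 ≈ 9.7651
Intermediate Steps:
K(H, D) = (3 + H)/(4*(-9 + D)) (K(H, D) = ((H + 3)/(D - 9))/4 = ((3 + H)/(-9 + D))/4 = (3 + H)/(4*(-9 + D)))
J(q(2)) + 128*K(-6, -1) = (12 + 6)/(1 + 6² + 12*6) + 128*((3 - 6)/(4*(-9 - 1))) = 18/(1 + 36 + 72) + 128*((¼)*(-3)/(-10)) = 18/109 + 128*((¼)*(-⅒)*(-3)) = (1/109)*18 + 128*(3/40) = 18/109 + 48/5 = 5322/545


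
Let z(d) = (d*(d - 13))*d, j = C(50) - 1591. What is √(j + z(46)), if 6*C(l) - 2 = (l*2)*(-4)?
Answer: 4*√38346/3 ≈ 261.10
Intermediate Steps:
C(l) = ⅓ - 4*l/3 (C(l) = ⅓ + ((l*2)*(-4))/6 = ⅓ + ((2*l)*(-4))/6 = ⅓ + (-8*l)/6 = ⅓ - 4*l/3)
j = -4972/3 (j = (⅓ - 4/3*50) - 1591 = (⅓ - 200/3) - 1591 = -199/3 - 1591 = -4972/3 ≈ -1657.3)
z(d) = d²*(-13 + d) (z(d) = (d*(-13 + d))*d = d²*(-13 + d))
√(j + z(46)) = √(-4972/3 + 46²*(-13 + 46)) = √(-4972/3 + 2116*33) = √(-4972/3 + 69828) = √(204512/3) = 4*√38346/3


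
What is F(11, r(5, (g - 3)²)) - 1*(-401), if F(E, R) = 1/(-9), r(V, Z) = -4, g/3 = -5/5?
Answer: 3608/9 ≈ 400.89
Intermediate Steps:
g = -3 (g = 3*(-5/5) = 3*(-5*⅕) = 3*(-1) = -3)
F(E, R) = -⅑
F(11, r(5, (g - 3)²)) - 1*(-401) = -⅑ - 1*(-401) = -⅑ + 401 = 3608/9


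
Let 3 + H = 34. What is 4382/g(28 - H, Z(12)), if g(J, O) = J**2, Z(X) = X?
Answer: 4382/9 ≈ 486.89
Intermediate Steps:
H = 31 (H = -3 + 34 = 31)
4382/g(28 - H, Z(12)) = 4382/((28 - 1*31)**2) = 4382/((28 - 31)**2) = 4382/((-3)**2) = 4382/9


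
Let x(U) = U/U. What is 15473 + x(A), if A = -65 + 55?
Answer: 15474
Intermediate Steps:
A = -10
x(U) = 1
15473 + x(A) = 15473 + 1 = 15474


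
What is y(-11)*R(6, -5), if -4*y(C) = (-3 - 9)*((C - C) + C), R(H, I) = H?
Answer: -198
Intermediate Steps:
y(C) = 3*C (y(C) = -(-3 - 9)*((C - C) + C)/4 = -(-3)*(0 + C) = -(-3)*C = 3*C)
y(-11)*R(6, -5) = (3*(-11))*6 = -33*6 = -198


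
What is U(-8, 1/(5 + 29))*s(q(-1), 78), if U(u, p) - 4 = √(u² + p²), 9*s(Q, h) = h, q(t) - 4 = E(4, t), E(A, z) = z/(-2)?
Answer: 104/3 + 13*√73985/51 ≈ 104.00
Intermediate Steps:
E(A, z) = -z/2 (E(A, z) = z*(-½) = -z/2)
q(t) = 4 - t/2
s(Q, h) = h/9
U(u, p) = 4 + √(p² + u²) (U(u, p) = 4 + √(u² + p²) = 4 + √(p² + u²))
U(-8, 1/(5 + 29))*s(q(-1), 78) = (4 + √((1/(5 + 29))² + (-8)²))*((⅑)*78) = (4 + √((1/34)² + 64))*(26/3) = (4 + √(1/1156 + 64))*(26/3) = (4 + √(73985/1156))*(26/3) = (4 + √73985/34)*(26/3) = 104/3 + 13*√73985/51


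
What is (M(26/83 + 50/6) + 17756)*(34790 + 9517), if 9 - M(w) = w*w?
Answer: 5399607228588/6889 ≈ 7.8380e+8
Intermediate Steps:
M(w) = 9 - w**2 (M(w) = 9 - w*w = 9 - w**2)
(M(26/83 + 50/6) + 17756)*(34790 + 9517) = ((9 - (26/83 + 50/6)**2) + 17756)*(34790 + 9517) = ((9 - (26*(1/83) + 50*(1/6))**2) + 17756)*44307 = ((9 - (26/83 + 25/3)**2) + 17756)*44307 = ((9 - (2153/249)**2) + 17756)*44307 = ((9 - 1*4635409/62001) + 17756)*44307 = ((9 - 4635409/62001) + 17756)*44307 = (-4077400/62001 + 17756)*44307 = (1096812356/62001)*44307 = 5399607228588/6889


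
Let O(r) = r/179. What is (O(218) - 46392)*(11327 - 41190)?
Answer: 247980858850/179 ≈ 1.3854e+9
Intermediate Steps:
O(r) = r/179 (O(r) = r*(1/179) = r/179)
(O(218) - 46392)*(11327 - 41190) = ((1/179)*218 - 46392)*(11327 - 41190) = (218/179 - 46392)*(-29863) = -8303950/179*(-29863) = 247980858850/179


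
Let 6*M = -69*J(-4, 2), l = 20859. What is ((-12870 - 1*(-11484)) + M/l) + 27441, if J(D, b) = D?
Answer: 543481291/20859 ≈ 26055.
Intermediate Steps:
M = 46 (M = (-69*(-4))/6 = (⅙)*276 = 46)
((-12870 - 1*(-11484)) + M/l) + 27441 = ((-12870 - 1*(-11484)) + 46/20859) + 27441 = ((-12870 + 11484) + 46*(1/20859)) + 27441 = (-1386 + 46/20859) + 27441 = -28910528/20859 + 27441 = 543481291/20859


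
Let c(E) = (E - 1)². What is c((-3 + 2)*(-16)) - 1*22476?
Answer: -22251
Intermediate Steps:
c(E) = (-1 + E)²
c((-3 + 2)*(-16)) - 1*22476 = (-1 + (-3 + 2)*(-16))² - 1*22476 = (-1 - 1*(-16))² - 22476 = (-1 + 16)² - 22476 = 15² - 22476 = 225 - 22476 = -22251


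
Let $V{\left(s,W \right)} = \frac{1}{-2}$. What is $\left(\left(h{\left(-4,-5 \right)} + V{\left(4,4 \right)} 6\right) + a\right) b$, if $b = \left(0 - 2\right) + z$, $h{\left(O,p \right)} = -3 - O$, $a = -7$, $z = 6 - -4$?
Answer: $-72$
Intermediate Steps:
$z = 10$ ($z = 6 + 4 = 10$)
$V{\left(s,W \right)} = - \frac{1}{2}$
$b = 8$ ($b = \left(0 - 2\right) + 10 = -2 + 10 = 8$)
$\left(\left(h{\left(-4,-5 \right)} + V{\left(4,4 \right)} 6\right) + a\right) b = \left(\left(\left(-3 - -4\right) - 3\right) - 7\right) 8 = \left(\left(\left(-3 + 4\right) - 3\right) - 7\right) 8 = \left(\left(1 - 3\right) - 7\right) 8 = \left(-2 - 7\right) 8 = \left(-9\right) 8 = -72$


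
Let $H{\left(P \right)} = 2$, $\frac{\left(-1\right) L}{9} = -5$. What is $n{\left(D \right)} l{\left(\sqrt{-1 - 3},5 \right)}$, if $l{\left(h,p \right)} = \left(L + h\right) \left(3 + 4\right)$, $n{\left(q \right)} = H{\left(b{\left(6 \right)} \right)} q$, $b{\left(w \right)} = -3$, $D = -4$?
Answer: $-2520 - 112 i \approx -2520.0 - 112.0 i$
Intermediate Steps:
$L = 45$ ($L = \left(-9\right) \left(-5\right) = 45$)
$n{\left(q \right)} = 2 q$
$l{\left(h,p \right)} = 315 + 7 h$ ($l{\left(h,p \right)} = \left(45 + h\right) \left(3 + 4\right) = \left(45 + h\right) 7 = 315 + 7 h$)
$n{\left(D \right)} l{\left(\sqrt{-1 - 3},5 \right)} = 2 \left(-4\right) \left(315 + 7 \sqrt{-1 - 3}\right) = - 8 \left(315 + 7 \sqrt{-4}\right) = - 8 \left(315 + 7 \cdot 2 i\right) = - 8 \left(315 + 14 i\right) = -2520 - 112 i$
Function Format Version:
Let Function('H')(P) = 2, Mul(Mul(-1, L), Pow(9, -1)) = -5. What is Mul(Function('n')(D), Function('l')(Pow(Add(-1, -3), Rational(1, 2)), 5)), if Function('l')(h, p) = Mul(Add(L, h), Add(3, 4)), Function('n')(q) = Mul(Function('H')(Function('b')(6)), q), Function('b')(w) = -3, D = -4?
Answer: Add(-2520, Mul(-112, I)) ≈ Add(-2520.0, Mul(-112.00, I))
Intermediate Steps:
L = 45 (L = Mul(-9, -5) = 45)
Function('n')(q) = Mul(2, q)
Function('l')(h, p) = Add(315, Mul(7, h)) (Function('l')(h, p) = Mul(Add(45, h), Add(3, 4)) = Mul(Add(45, h), 7) = Add(315, Mul(7, h)))
Mul(Function('n')(D), Function('l')(Pow(Add(-1, -3), Rational(1, 2)), 5)) = Mul(Mul(2, -4), Add(315, Mul(7, Pow(Add(-1, -3), Rational(1, 2))))) = Mul(-8, Add(315, Mul(7, Pow(-4, Rational(1, 2))))) = Mul(-8, Add(315, Mul(7, Mul(2, I)))) = Mul(-8, Add(315, Mul(14, I))) = Add(-2520, Mul(-112, I))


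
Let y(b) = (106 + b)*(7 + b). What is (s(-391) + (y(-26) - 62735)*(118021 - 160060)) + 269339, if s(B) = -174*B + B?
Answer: 2701552927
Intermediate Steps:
s(B) = -173*B
y(b) = (7 + b)*(106 + b)
(s(-391) + (y(-26) - 62735)*(118021 - 160060)) + 269339 = (-173*(-391) + ((742 + (-26)² + 113*(-26)) - 62735)*(118021 - 160060)) + 269339 = (67643 + ((742 + 676 - 2938) - 62735)*(-42039)) + 269339 = (67643 + (-1520 - 62735)*(-42039)) + 269339 = (67643 - 64255*(-42039)) + 269339 = (67643 + 2701215945) + 269339 = 2701283588 + 269339 = 2701552927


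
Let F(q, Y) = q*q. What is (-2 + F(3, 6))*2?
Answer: 14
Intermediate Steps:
F(q, Y) = q²
(-2 + F(3, 6))*2 = (-2 + 3²)*2 = (-2 + 9)*2 = 7*2 = 14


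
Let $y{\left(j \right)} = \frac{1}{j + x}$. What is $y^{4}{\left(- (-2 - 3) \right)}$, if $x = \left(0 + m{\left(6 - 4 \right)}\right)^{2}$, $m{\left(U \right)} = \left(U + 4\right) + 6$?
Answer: $\frac{1}{492884401} \approx 2.0289 \cdot 10^{-9}$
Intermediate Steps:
$m{\left(U \right)} = 10 + U$ ($m{\left(U \right)} = \left(4 + U\right) + 6 = 10 + U$)
$x = 144$ ($x = \left(0 + \left(10 + \left(6 - 4\right)\right)\right)^{2} = \left(0 + \left(10 + 2\right)\right)^{2} = \left(0 + 12\right)^{2} = 12^{2} = 144$)
$y{\left(j \right)} = \frac{1}{144 + j}$ ($y{\left(j \right)} = \frac{1}{j + 144} = \frac{1}{144 + j}$)
$y^{4}{\left(- (-2 - 3) \right)} = \left(\frac{1}{144 - \left(-2 - 3\right)}\right)^{4} = \left(\frac{1}{144 - -5}\right)^{4} = \left(\frac{1}{144 + 5}\right)^{4} = \left(\frac{1}{149}\right)^{4} = \frac{1}{492884401}$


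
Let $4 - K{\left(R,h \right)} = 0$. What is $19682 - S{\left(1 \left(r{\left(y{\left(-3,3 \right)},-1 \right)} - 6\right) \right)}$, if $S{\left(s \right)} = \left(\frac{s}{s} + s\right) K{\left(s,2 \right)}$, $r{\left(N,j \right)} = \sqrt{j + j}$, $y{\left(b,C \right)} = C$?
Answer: $19702 - 4 i \sqrt{2} \approx 19702.0 - 5.6569 i$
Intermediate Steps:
$r{\left(N,j \right)} = \sqrt{2} \sqrt{j}$ ($r{\left(N,j \right)} = \sqrt{2 j} = \sqrt{2} \sqrt{j}$)
$K{\left(R,h \right)} = 4$ ($K{\left(R,h \right)} = 4 - 0 = 4 + 0 = 4$)
$S{\left(s \right)} = 4 + 4 s$ ($S{\left(s \right)} = \left(\frac{s}{s} + s\right) 4 = \left(1 + s\right) 4 = 4 + 4 s$)
$19682 - S{\left(1 \left(r{\left(y{\left(-3,3 \right)},-1 \right)} - 6\right) \right)} = 19682 - \left(4 + 4 \cdot 1 \left(\sqrt{2} \sqrt{-1} - 6\right)\right) = 19682 - \left(4 + 4 \cdot 1 \left(\sqrt{2} i - 6\right)\right) = 19682 - \left(4 + 4 \cdot 1 \left(i \sqrt{2} - 6\right)\right) = 19682 - \left(4 + 4 \cdot 1 \left(-6 + i \sqrt{2}\right)\right) = 19682 - \left(4 + 4 \left(-6 + i \sqrt{2}\right)\right) = 19682 - \left(4 - \left(24 - 4 i \sqrt{2}\right)\right) = 19682 - \left(-20 + 4 i \sqrt{2}\right) = 19682 + \left(20 - 4 i \sqrt{2}\right) = 19702 - 4 i \sqrt{2}$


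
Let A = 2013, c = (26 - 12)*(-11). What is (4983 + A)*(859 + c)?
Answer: 4932180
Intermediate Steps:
c = -154 (c = 14*(-11) = -154)
(4983 + A)*(859 + c) = (4983 + 2013)*(859 - 154) = 6996*705 = 4932180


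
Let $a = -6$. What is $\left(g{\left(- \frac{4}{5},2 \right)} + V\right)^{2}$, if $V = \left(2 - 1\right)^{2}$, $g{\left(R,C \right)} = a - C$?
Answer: $49$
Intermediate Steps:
$g{\left(R,C \right)} = -6 - C$
$V = 1$ ($V = 1^{2} = 1$)
$\left(g{\left(- \frac{4}{5},2 \right)} + V\right)^{2} = \left(\left(-6 - 2\right) + 1\right)^{2} = \left(-8 + 1\right)^{2} = \left(-7\right)^{2} = 49$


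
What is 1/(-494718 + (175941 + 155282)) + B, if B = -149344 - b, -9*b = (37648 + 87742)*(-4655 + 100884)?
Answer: 1972536145937921/1471455 ≈ 1.3405e+9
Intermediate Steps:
b = -12066154310/9 (b = -(37648 + 87742)*(-4655 + 100884)/9 = -125390*96229/9 = -⅑*12066154310 = -12066154310/9 ≈ -1.3407e+9)
B = 12064810214/9 (B = -149344 - 1*(-12066154310/9) = -149344 + 12066154310/9 = 12064810214/9 ≈ 1.3405e+9)
1/(-494718 + (175941 + 155282)) + B = 1/(-494718 + (175941 + 155282)) + 12064810214/9 = 1/(-494718 + 331223) + 12064810214/9 = 1/(-163495) + 12064810214/9 = -1/163495 + 12064810214/9 = 1972536145937921/1471455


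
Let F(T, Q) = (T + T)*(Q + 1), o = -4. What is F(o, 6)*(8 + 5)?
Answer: -728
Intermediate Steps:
F(T, Q) = 2*T*(1 + Q) (F(T, Q) = (2*T)*(1 + Q) = 2*T*(1 + Q))
F(o, 6)*(8 + 5) = (2*(-4)*(1 + 6))*(8 + 5) = (2*(-4)*7)*13 = -56*13 = -728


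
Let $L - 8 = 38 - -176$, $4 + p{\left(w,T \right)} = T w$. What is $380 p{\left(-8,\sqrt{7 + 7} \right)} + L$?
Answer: $-1298 - 3040 \sqrt{14} \approx -12673.0$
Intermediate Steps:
$p{\left(w,T \right)} = -4 + T w$
$L = 222$ ($L = 8 + \left(38 - -176\right) = 8 + \left(38 + 176\right) = 8 + 214 = 222$)
$380 p{\left(-8,\sqrt{7 + 7} \right)} + L = 380 \left(-4 + \sqrt{7 + 7} \left(-8\right)\right) + 222 = 380 \left(-4 + \sqrt{14} \left(-8\right)\right) + 222 = 380 \left(-4 - 8 \sqrt{14}\right) + 222 = \left(-1520 - 3040 \sqrt{14}\right) + 222 = -1298 - 3040 \sqrt{14}$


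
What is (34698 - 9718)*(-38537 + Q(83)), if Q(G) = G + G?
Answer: -958507580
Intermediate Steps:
Q(G) = 2*G
(34698 - 9718)*(-38537 + Q(83)) = (34698 - 9718)*(-38537 + 2*83) = 24980*(-38537 + 166) = 24980*(-38371) = -958507580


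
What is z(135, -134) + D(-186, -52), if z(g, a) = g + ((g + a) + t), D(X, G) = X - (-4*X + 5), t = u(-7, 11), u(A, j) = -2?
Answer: -801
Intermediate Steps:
t = -2
D(X, G) = -5 + 5*X (D(X, G) = X - (5 - 4*X) = X + (-5 + 4*X) = -5 + 5*X)
z(g, a) = -2 + a + 2*g (z(g, a) = g + ((g + a) - 2) = g + ((a + g) - 2) = g + (-2 + a + g) = -2 + a + 2*g)
z(135, -134) + D(-186, -52) = (-2 - 134 + 2*135) + (-5 + 5*(-186)) = (-2 - 134 + 270) + (-5 - 930) = 134 - 935 = -801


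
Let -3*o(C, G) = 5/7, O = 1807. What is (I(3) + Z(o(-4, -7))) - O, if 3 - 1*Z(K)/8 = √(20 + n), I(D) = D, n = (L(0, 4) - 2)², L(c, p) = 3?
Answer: -1780 - 8*√21 ≈ -1816.7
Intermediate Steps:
n = 1 (n = (3 - 2)² = 1² = 1)
o(C, G) = -5/21 (o(C, G) = -5/(3*7) = -⅓*5/7 = -5/21)
Z(K) = 24 - 8*√21 (Z(K) = 24 - 8*√(20 + 1) = 24 - 8*√21)
(I(3) + Z(o(-4, -7))) - O = (3 + (24 - 8*√21)) - 1*1807 = (27 - 8*√21) - 1807 = -1780 - 8*√21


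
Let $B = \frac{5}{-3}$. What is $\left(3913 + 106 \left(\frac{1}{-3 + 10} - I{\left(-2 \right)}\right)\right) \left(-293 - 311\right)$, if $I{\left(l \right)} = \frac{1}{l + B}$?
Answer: $- \frac{184034572}{77} \approx -2.3901 \cdot 10^{6}$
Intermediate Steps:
$B = - \frac{5}{3}$ ($B = 5 \left(- \frac{1}{3}\right) = - \frac{5}{3} \approx -1.6667$)
$I{\left(l \right)} = \frac{1}{- \frac{5}{3} + l}$ ($I{\left(l \right)} = \frac{1}{l - \frac{5}{3}} = \frac{1}{- \frac{5}{3} + l}$)
$\left(3913 + 106 \left(\frac{1}{-3 + 10} - I{\left(-2 \right)}\right)\right) \left(-293 - 311\right) = \left(3913 + 106 \left(\frac{1}{-3 + 10} - \frac{3}{-5 + 3 \left(-2\right)}\right)\right) \left(-293 - 311\right) = \left(3913 + 106 \left(\frac{1}{7} - \frac{3}{-5 - 6}\right)\right) \left(-604\right) = \left(3913 + 106 \left(\frac{1}{7} - \frac{3}{-11}\right)\right) \left(-604\right) = \left(3913 + 106 \left(\frac{1}{7} - 3 \left(- \frac{1}{11}\right)\right)\right) \left(-604\right) = \left(3913 + 106 \left(\frac{1}{7} - - \frac{3}{11}\right)\right) \left(-604\right) = \left(3913 + 106 \left(\frac{1}{7} + \frac{3}{11}\right)\right) \left(-604\right) = \left(3913 + 106 \cdot \frac{32}{77}\right) \left(-604\right) = \left(3913 + \frac{3392}{77}\right) \left(-604\right) = \frac{304693}{77} \left(-604\right) = - \frac{184034572}{77}$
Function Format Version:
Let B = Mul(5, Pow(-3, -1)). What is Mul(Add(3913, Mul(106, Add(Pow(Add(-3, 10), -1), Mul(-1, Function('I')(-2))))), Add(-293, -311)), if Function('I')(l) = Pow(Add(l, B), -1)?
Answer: Rational(-184034572, 77) ≈ -2.3901e+6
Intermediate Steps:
B = Rational(-5, 3) (B = Mul(5, Rational(-1, 3)) = Rational(-5, 3) ≈ -1.6667)
Function('I')(l) = Pow(Add(Rational(-5, 3), l), -1) (Function('I')(l) = Pow(Add(l, Rational(-5, 3)), -1) = Pow(Add(Rational(-5, 3), l), -1))
Mul(Add(3913, Mul(106, Add(Pow(Add(-3, 10), -1), Mul(-1, Function('I')(-2))))), Add(-293, -311)) = Mul(Add(3913, Mul(106, Add(Pow(Add(-3, 10), -1), Mul(-1, Mul(3, Pow(Add(-5, Mul(3, -2)), -1)))))), Add(-293, -311)) = Mul(Add(3913, Mul(106, Add(Pow(7, -1), Mul(-1, Mul(3, Pow(Add(-5, -6), -1)))))), -604) = Mul(Add(3913, Mul(106, Add(Rational(1, 7), Mul(-1, Mul(3, Pow(-11, -1)))))), -604) = Mul(Add(3913, Mul(106, Add(Rational(1, 7), Mul(-1, Mul(3, Rational(-1, 11)))))), -604) = Mul(Add(3913, Mul(106, Add(Rational(1, 7), Mul(-1, Rational(-3, 11))))), -604) = Mul(Add(3913, Mul(106, Add(Rational(1, 7), Rational(3, 11)))), -604) = Mul(Add(3913, Mul(106, Rational(32, 77))), -604) = Mul(Add(3913, Rational(3392, 77)), -604) = Mul(Rational(304693, 77), -604) = Rational(-184034572, 77)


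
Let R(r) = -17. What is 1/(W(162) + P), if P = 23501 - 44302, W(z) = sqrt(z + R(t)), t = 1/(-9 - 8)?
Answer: -20801/432681456 - sqrt(145)/432681456 ≈ -4.8102e-5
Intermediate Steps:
t = -1/17 (t = 1/(-17) = -1/17 ≈ -0.058824)
W(z) = sqrt(-17 + z) (W(z) = sqrt(z - 17) = sqrt(-17 + z))
P = -20801
1/(W(162) + P) = 1/(sqrt(-17 + 162) - 20801) = 1/(sqrt(145) - 20801) = 1/(-20801 + sqrt(145))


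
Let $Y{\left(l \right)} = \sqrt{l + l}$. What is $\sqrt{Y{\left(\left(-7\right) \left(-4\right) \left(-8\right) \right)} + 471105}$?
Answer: $\sqrt{471105 + 8 i \sqrt{7}} \approx 686.37 + 0.02 i$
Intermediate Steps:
$Y{\left(l \right)} = \sqrt{2} \sqrt{l}$ ($Y{\left(l \right)} = \sqrt{2 l} = \sqrt{2} \sqrt{l}$)
$\sqrt{Y{\left(\left(-7\right) \left(-4\right) \left(-8\right) \right)} + 471105} = \sqrt{\sqrt{2} \sqrt{\left(-7\right) \left(-4\right) \left(-8\right)} + 471105} = \sqrt{\sqrt{2} \sqrt{28 \left(-8\right)} + 471105} = \sqrt{\sqrt{2} \sqrt{-224} + 471105} = \sqrt{\sqrt{2} \cdot 4 i \sqrt{14} + 471105} = \sqrt{8 i \sqrt{7} + 471105} = \sqrt{471105 + 8 i \sqrt{7}}$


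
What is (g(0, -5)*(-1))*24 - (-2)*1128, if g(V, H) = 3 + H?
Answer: 2304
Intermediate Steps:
(g(0, -5)*(-1))*24 - (-2)*1128 = ((3 - 5)*(-1))*24 - (-2)*1128 = -2*(-1)*24 - 1*(-2256) = 2*24 + 2256 = 48 + 2256 = 2304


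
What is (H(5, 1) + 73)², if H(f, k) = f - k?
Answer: 5929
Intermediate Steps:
(H(5, 1) + 73)² = ((5 - 1*1) + 73)² = ((5 - 1) + 73)² = (4 + 73)² = 77² = 5929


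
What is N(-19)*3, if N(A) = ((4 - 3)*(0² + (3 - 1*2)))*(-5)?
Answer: -15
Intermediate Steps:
N(A) = -5 (N(A) = (1*(0 + (3 - 2)))*(-5) = (1*(0 + 1))*(-5) = (1*1)*(-5) = 1*(-5) = -5)
N(-19)*3 = -5*3 = -15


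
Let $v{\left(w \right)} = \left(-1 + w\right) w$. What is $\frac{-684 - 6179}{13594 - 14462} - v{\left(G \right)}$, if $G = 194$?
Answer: $- \frac{32492793}{868} \approx -37434.0$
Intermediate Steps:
$v{\left(w \right)} = w \left(-1 + w\right)$
$\frac{-684 - 6179}{13594 - 14462} - v{\left(G \right)} = \frac{-684 - 6179}{13594 - 14462} - 194 \left(-1 + 194\right) = - \frac{6863}{-868} - 194 \cdot 193 = \left(-6863\right) \left(- \frac{1}{868}\right) - 37442 = \frac{6863}{868} - 37442 = - \frac{32492793}{868}$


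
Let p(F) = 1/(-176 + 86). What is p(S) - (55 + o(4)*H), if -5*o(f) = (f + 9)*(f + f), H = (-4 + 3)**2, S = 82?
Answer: -3079/90 ≈ -34.211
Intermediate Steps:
H = 1 (H = (-1)**2 = 1)
o(f) = -2*f*(9 + f)/5 (o(f) = -(f + 9)*(f + f)/5 = -(9 + f)*2*f/5 = -2*f*(9 + f)/5)
p(F) = -1/90 (p(F) = 1/(-90) = -1/90)
p(S) - (55 + o(4)*H) = -1/90 - (55 - 2/5*4*(9 + 4)*1) = -1/90 - (55 - 2/5*4*13*1) = -1/90 - (55 - 104/5*1) = -1/90 - (55 - 104/5) = -1/90 - 1*171/5 = -1/90 - 171/5 = -3079/90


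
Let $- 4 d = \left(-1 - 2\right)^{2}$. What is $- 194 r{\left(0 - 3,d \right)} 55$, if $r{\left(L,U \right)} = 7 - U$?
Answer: $- \frac{197395}{2} \approx -98698.0$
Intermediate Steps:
$d = - \frac{9}{4}$ ($d = - \frac{\left(-1 - 2\right)^{2}}{4} = - \frac{\left(-3\right)^{2}}{4} = \left(- \frac{1}{4}\right) 9 = - \frac{9}{4} \approx -2.25$)
$- 194 r{\left(0 - 3,d \right)} 55 = - 194 \left(7 - - \frac{9}{4}\right) 55 = - 194 \left(7 + \frac{9}{4}\right) 55 = \left(-194\right) \frac{37}{4} \cdot 55 = \left(- \frac{3589}{2}\right) 55 = - \frac{197395}{2}$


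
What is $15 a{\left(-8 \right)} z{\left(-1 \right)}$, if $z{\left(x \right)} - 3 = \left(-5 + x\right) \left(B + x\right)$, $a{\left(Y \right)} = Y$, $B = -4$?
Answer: $-3960$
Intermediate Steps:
$z{\left(x \right)} = 3 + \left(-5 + x\right) \left(-4 + x\right)$
$15 a{\left(-8 \right)} z{\left(-1 \right)} = 15 \left(-8\right) \left(23 + \left(-1\right)^{2} - -9\right) = - 120 \left(23 + 1 + 9\right) = \left(-120\right) 33 = -3960$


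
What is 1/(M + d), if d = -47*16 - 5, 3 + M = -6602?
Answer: -1/7362 ≈ -0.00013583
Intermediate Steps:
M = -6605 (M = -3 - 6602 = -6605)
d = -757 (d = -752 - 5 = -757)
1/(M + d) = 1/(-6605 - 757) = 1/(-7362) = -1/7362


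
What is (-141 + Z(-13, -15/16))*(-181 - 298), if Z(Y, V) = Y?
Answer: 73766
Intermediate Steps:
(-141 + Z(-13, -15/16))*(-181 - 298) = (-141 - 13)*(-181 - 298) = -154*(-479) = 73766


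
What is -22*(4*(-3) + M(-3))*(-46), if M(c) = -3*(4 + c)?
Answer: -15180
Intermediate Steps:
M(c) = -12 - 3*c
-22*(4*(-3) + M(-3))*(-46) = -22*(4*(-3) + (-12 - 3*(-3)))*(-46) = -22*(-12 + (-12 + 9))*(-46) = -22*(-12 - 3)*(-46) = -22*(-15)*(-46) = 330*(-46) = -15180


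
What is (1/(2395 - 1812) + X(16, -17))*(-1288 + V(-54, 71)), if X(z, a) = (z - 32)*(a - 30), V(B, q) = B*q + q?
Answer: -2214444267/583 ≈ -3.7984e+6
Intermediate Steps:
V(B, q) = q + B*q
X(z, a) = (-32 + z)*(-30 + a)
(1/(2395 - 1812) + X(16, -17))*(-1288 + V(-54, 71)) = (1/(2395 - 1812) + (960 - 32*(-17) - 30*16 - 17*16))*(-1288 + 71*(1 - 54)) = (1/583 + (960 + 544 - 480 - 272))*(-1288 + 71*(-53)) = (1/583 + 752)*(-1288 - 3763) = (438417/583)*(-5051) = -2214444267/583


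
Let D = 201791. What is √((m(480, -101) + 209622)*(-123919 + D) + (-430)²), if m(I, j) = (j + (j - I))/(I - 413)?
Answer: 6*√2035396970353/67 ≈ 1.2776e+5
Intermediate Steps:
m(I, j) = (-I + 2*j)/(-413 + I)
√((m(480, -101) + 209622)*(-123919 + D) + (-430)²) = √(((-1*480 + 2*(-101))/(-413 + 480) + 209622)*(-123919 + 201791) + (-430)²) = √(((-480 - 202)/67 + 209622)*77872 + 184900) = √(((1/67)*(-682) + 209622)*77872 + 184900) = √((-682/67 + 209622)*77872 + 184900) = √((14043992/67)*77872 + 184900) = √(1093633745024/67 + 184900) = √(1093646133324/67) = 6*√2035396970353/67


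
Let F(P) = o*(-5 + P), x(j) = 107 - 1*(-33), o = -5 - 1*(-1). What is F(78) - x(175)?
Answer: -432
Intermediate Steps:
o = -4 (o = -5 + 1 = -4)
x(j) = 140 (x(j) = 107 + 33 = 140)
F(P) = 20 - 4*P (F(P) = -4*(-5 + P) = 20 - 4*P)
F(78) - x(175) = (20 - 4*78) - 1*140 = (20 - 312) - 140 = -292 - 140 = -432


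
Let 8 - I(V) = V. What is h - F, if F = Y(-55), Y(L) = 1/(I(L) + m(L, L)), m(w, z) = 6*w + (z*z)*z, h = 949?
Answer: 158143259/166642 ≈ 949.00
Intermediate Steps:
m(w, z) = z**3 + 6*w (m(w, z) = 6*w + z**2*z = 6*w + z**3 = z**3 + 6*w)
I(V) = 8 - V
Y(L) = 1/(8 + L**3 + 5*L) (Y(L) = 1/((8 - L) + (L**3 + 6*L)) = 1/(8 + L**3 + 5*L))
F = -1/166642 (F = 1/(8 + (-55)**3 + 5*(-55)) = 1/(8 - 166375 - 275) = 1/(-166642) = -1/166642 ≈ -6.0009e-6)
h - F = 949 - 1*(-1/166642) = 949 + 1/166642 = 158143259/166642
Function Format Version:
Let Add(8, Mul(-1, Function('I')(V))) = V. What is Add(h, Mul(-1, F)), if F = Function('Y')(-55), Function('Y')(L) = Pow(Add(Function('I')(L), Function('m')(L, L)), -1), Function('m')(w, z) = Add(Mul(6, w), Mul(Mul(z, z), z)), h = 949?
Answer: Rational(158143259, 166642) ≈ 949.00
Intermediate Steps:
Function('m')(w, z) = Add(Pow(z, 3), Mul(6, w)) (Function('m')(w, z) = Add(Mul(6, w), Mul(Pow(z, 2), z)) = Add(Mul(6, w), Pow(z, 3)) = Add(Pow(z, 3), Mul(6, w)))
Function('I')(V) = Add(8, Mul(-1, V))
Function('Y')(L) = Pow(Add(8, Pow(L, 3), Mul(5, L)), -1) (Function('Y')(L) = Pow(Add(Add(8, Mul(-1, L)), Add(Pow(L, 3), Mul(6, L))), -1) = Pow(Add(8, Pow(L, 3), Mul(5, L)), -1))
F = Rational(-1, 166642) (F = Pow(Add(8, Pow(-55, 3), Mul(5, -55)), -1) = Pow(Add(8, -166375, -275), -1) = Pow(-166642, -1) = Rational(-1, 166642) ≈ -6.0009e-6)
Add(h, Mul(-1, F)) = Add(949, Mul(-1, Rational(-1, 166642))) = Add(949, Rational(1, 166642)) = Rational(158143259, 166642)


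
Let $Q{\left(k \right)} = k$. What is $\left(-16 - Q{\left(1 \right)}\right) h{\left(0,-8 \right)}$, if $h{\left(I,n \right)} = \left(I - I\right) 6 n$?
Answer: $0$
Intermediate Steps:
$h{\left(I,n \right)} = 0$ ($h{\left(I,n \right)} = 0 \cdot 6 n = 0 n = 0$)
$\left(-16 - Q{\left(1 \right)}\right) h{\left(0,-8 \right)} = \left(-16 - 1\right) 0 = \left(-17\right) 0 = 0$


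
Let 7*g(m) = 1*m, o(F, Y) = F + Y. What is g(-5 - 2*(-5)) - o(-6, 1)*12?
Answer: 425/7 ≈ 60.714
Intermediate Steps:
g(m) = m/7 (g(m) = (1*m)/7 = m/7)
g(-5 - 2*(-5)) - o(-6, 1)*12 = (-5 - 2*(-5))/7 - (-6 + 1)*12 = (-5 + 10)/7 - (-5)*12 = (⅐)*5 - 1*(-60) = 5/7 + 60 = 425/7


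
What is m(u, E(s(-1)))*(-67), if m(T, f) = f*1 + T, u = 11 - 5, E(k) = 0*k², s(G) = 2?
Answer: -402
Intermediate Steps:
E(k) = 0
u = 6
m(T, f) = T + f (m(T, f) = f + T = T + f)
m(u, E(s(-1)))*(-67) = (6 + 0)*(-67) = 6*(-67) = -402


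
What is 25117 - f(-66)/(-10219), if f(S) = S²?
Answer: 23334089/929 ≈ 25117.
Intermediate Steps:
25117 - f(-66)/(-10219) = 25117 - (-66)²/(-10219) = 25117 - 4356*(-1)/10219 = 25117 - 1*(-396/929) = 25117 + 396/929 = 23334089/929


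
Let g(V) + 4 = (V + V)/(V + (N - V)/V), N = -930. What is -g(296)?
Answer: 85164/43195 ≈ 1.9716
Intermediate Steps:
g(V) = -4 + 2*V/(V + (-930 - V)/V) (g(V) = -4 + (V + V)/(V + (-930 - V)/V) = -4 + (2*V)/(V + (-930 - V)/V) = -4 + 2*V/(V + (-930 - V)/V))
-g(296) = -2*(-1860 + 296**2 - 2*296)/(930 + 296 - 1*296**2) = -2*(-1860 + 87616 - 592)/(930 + 296 - 1*87616) = -2*85164/(930 + 296 - 87616) = -2*85164/(-86390) = -2*(-1)*85164/86390 = -1*(-85164/43195) = 85164/43195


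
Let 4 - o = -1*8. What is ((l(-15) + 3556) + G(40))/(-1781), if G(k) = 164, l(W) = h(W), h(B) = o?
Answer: -3732/1781 ≈ -2.0955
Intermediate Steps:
o = 12 (o = 4 - (-1)*8 = 4 - 1*(-8) = 4 + 8 = 12)
h(B) = 12
l(W) = 12
((l(-15) + 3556) + G(40))/(-1781) = ((12 + 3556) + 164)/(-1781) = (3568 + 164)*(-1/1781) = 3732*(-1/1781) = -3732/1781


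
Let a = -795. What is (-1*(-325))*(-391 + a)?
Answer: -385450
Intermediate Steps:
(-1*(-325))*(-391 + a) = (-1*(-325))*(-391 - 795) = 325*(-1186) = -385450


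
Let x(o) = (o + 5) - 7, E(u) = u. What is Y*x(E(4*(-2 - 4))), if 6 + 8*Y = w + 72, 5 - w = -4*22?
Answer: -2067/4 ≈ -516.75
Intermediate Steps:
w = 93 (w = 5 - (-4)*22 = 5 - 1*(-88) = 5 + 88 = 93)
x(o) = -2 + o (x(o) = (5 + o) - 7 = -2 + o)
Y = 159/8 (Y = -3/4 + (93 + 72)/8 = -3/4 + (1/8)*165 = -3/4 + 165/8 = 159/8 ≈ 19.875)
Y*x(E(4*(-2 - 4))) = 159*(-2 + 4*(-2 - 4))/8 = 159*(-2 + 4*(-6))/8 = 159*(-2 - 24)/8 = (159/8)*(-26) = -2067/4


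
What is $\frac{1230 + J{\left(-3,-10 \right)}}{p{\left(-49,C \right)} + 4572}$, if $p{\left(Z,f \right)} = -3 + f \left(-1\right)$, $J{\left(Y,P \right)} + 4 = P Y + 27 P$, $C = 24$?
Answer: $\frac{986}{4545} \approx 0.21694$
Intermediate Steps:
$J{\left(Y,P \right)} = -4 + 27 P + P Y$ ($J{\left(Y,P \right)} = -4 + \left(P Y + 27 P\right) = -4 + \left(27 P + P Y\right) = -4 + 27 P + P Y$)
$p{\left(Z,f \right)} = -3 - f$
$\frac{1230 + J{\left(-3,-10 \right)}}{p{\left(-49,C \right)} + 4572} = \frac{1230 - 244}{\left(-3 - 24\right) + 4572} = \frac{1230 - 244}{-27 + 4572} = \frac{986}{4545}$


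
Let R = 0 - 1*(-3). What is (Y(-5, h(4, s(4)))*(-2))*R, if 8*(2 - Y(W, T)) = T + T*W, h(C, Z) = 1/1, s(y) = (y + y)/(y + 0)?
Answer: -15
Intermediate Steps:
s(y) = 2 (s(y) = (2*y)/y = 2)
h(C, Z) = 1
R = 3 (R = 0 + 3 = 3)
Y(W, T) = 2 - T/8 - T*W/8 (Y(W, T) = 2 - (T + T*W)/8 = 2 + (-T/8 - T*W/8) = 2 - T/8 - T*W/8)
(Y(-5, h(4, s(4)))*(-2))*R = ((2 - 1/8*1 - 1/8*1*(-5))*(-2))*3 = ((2 - 1/8 + 5/8)*(-2))*3 = ((5/2)*(-2))*3 = -5*3 = -15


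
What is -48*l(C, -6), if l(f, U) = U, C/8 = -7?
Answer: 288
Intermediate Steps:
C = -56 (C = 8*(-7) = -56)
-48*l(C, -6) = -48*(-6) = 288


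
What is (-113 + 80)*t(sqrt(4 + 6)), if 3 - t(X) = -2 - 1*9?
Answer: -462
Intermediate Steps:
t(X) = 14 (t(X) = 3 - (-2 - 1*9) = 3 - (-2 - 9) = 3 - 1*(-11) = 3 + 11 = 14)
(-113 + 80)*t(sqrt(4 + 6)) = (-113 + 80)*14 = -33*14 = -462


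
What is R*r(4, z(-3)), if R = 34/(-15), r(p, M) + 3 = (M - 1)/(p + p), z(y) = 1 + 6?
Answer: 51/10 ≈ 5.1000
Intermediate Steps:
z(y) = 7
r(p, M) = -3 + (-1 + M)/(2*p) (r(p, M) = -3 + (M - 1)/(p + p) = -3 + (-1 + M)/((2*p)) = -3 + (-1 + M)*(1/(2*p)) = -3 + (-1 + M)/(2*p))
R = -34/15 (R = 34*(-1/15) = -34/15 ≈ -2.2667)
R*r(4, z(-3)) = -17*(-1 + 7 - 6*4)/(15*4) = -17*(-1 + 7 - 24)/(15*4) = -17*(-18)/(15*4) = -34/15*(-9/4) = 51/10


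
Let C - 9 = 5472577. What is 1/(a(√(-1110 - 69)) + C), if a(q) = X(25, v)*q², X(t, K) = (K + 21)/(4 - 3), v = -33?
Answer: 1/5486734 ≈ 1.8226e-7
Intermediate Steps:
C = 5472586 (C = 9 + 5472577 = 5472586)
X(t, K) = 21 + K (X(t, K) = (21 + K)/1 = (21 + K)*1 = 21 + K)
a(q) = -12*q² (a(q) = (21 - 33)*q² = -12*q²)
1/(a(√(-1110 - 69)) + C) = 1/(-12*(√(-1110 - 69))² + 5472586) = 1/(-12*(√(-1179))² + 5472586) = 1/(-12*(3*I*√131)² + 5472586) = 1/(-12*(-1179) + 5472586) = 1/(14148 + 5472586) = 1/5486734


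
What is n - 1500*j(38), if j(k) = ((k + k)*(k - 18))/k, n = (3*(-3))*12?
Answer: -60108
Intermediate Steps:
n = -108 (n = -9*12 = -108)
j(k) = -36 + 2*k (j(k) = ((2*k)*(-18 + k))/k = (2*k*(-18 + k))/k = -36 + 2*k)
n - 1500*j(38) = -108 - 1500*(-36 + 2*38) = -108 - 1500*(-36 + 76) = -108 - 1500*40 = -108 - 60000 = -60108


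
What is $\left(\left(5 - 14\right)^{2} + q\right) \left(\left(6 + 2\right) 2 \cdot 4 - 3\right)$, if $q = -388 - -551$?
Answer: $14884$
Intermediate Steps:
$q = 163$ ($q = -388 + 551 = 163$)
$\left(\left(5 - 14\right)^{2} + q\right) \left(\left(6 + 2\right) 2 \cdot 4 - 3\right) = \left(\left(5 - 14\right)^{2} + 163\right) \left(\left(6 + 2\right) 2 \cdot 4 - 3\right) = \left(\left(-9\right)^{2} + 163\right) \left(8 \cdot 2 \cdot 4 - 3\right) = \left(81 + 163\right) \left(16 \cdot 4 - 3\right) = 244 \left(64 - 3\right) = 244 \cdot 61 = 14884$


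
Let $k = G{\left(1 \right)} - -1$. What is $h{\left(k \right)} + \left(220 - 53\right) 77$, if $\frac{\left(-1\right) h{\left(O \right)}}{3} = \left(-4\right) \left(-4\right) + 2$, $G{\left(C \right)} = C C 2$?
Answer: $12805$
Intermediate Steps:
$G{\left(C \right)} = 2 C^{2}$ ($G{\left(C \right)} = C^{2} \cdot 2 = 2 C^{2}$)
$k = 3$ ($k = 2 \cdot 1^{2} - -1 = 2 \cdot 1 + 1 = 2 + 1 = 3$)
$h{\left(O \right)} = -54$ ($h{\left(O \right)} = - 3 \left(\left(-4\right) \left(-4\right) + 2\right) = - 3 \left(16 + 2\right) = \left(-3\right) 18 = -54$)
$h{\left(k \right)} + \left(220 - 53\right) 77 = -54 + \left(220 - 53\right) 77 = -54 + 167 \cdot 77 = -54 + 12859 = 12805$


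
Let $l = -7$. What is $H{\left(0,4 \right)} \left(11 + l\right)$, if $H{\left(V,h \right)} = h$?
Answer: $16$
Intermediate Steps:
$H{\left(0,4 \right)} \left(11 + l\right) = 4 \left(11 - 7\right) = 4 \cdot 4 = 16$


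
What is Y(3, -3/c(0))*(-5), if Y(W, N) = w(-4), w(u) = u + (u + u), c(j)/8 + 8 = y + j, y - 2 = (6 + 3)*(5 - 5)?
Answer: 60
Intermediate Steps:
y = 2 (y = 2 + (6 + 3)*(5 - 5) = 2 + 9*0 = 2 + 0 = 2)
c(j) = -48 + 8*j (c(j) = -64 + 8*(2 + j) = -64 + (16 + 8*j) = -48 + 8*j)
w(u) = 3*u (w(u) = u + 2*u = 3*u)
Y(W, N) = -12 (Y(W, N) = 3*(-4) = -12)
Y(3, -3/c(0))*(-5) = -12*(-5) = 60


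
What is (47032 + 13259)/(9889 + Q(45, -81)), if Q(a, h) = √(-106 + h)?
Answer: 54201609/8890228 - 5481*I*√187/8890228 ≈ 6.0968 - 0.0084308*I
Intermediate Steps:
(47032 + 13259)/(9889 + Q(45, -81)) = (47032 + 13259)/(9889 + √(-106 - 81)) = 60291/(9889 + √(-187)) = 60291/(9889 + I*√187)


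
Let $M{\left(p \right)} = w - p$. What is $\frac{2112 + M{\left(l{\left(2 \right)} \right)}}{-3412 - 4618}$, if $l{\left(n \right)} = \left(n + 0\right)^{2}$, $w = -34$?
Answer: $- \frac{1037}{4015} \approx -0.25828$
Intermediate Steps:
$l{\left(n \right)} = n^{2}$
$M{\left(p \right)} = -34 - p$
$\frac{2112 + M{\left(l{\left(2 \right)} \right)}}{-3412 - 4618} = \frac{2112 - 38}{-3412 - 4618} = \frac{2112 - 38}{-8030} = \left(2112 - 38\right) \left(- \frac{1}{8030}\right) = 2074 \left(- \frac{1}{8030}\right) = - \frac{1037}{4015}$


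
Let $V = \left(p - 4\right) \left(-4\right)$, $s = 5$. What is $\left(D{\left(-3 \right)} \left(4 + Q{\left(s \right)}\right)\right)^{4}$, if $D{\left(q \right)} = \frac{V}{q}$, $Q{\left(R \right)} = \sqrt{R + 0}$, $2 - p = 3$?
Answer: $\frac{121760000}{81} + \frac{17920000 \sqrt{5}}{27} \approx 2.9873 \cdot 10^{6}$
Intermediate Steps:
$p = -1$ ($p = 2 - 3 = -1$)
$V = 20$ ($V = \left(-1 - 4\right) \left(-4\right) = \left(-5\right) \left(-4\right) = 20$)
$Q{\left(R \right)} = \sqrt{R}$
$D{\left(q \right)} = \frac{20}{q}$
$\left(D{\left(-3 \right)} \left(4 + Q{\left(s \right)}\right)\right)^{4} = \left(\frac{20}{-3} \left(4 + \sqrt{5}\right)\right)^{4} = \left(20 \left(- \frac{1}{3}\right) \left(4 + \sqrt{5}\right)\right)^{4} = \left(- \frac{20 \left(4 + \sqrt{5}\right)}{3}\right)^{4} = \left(- \frac{80}{3} - \frac{20 \sqrt{5}}{3}\right)^{4}$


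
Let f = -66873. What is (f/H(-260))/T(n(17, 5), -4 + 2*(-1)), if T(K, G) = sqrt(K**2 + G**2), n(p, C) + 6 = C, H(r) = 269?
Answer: -66873*sqrt(37)/9953 ≈ -40.869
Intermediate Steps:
n(p, C) = -6 + C
T(K, G) = sqrt(G**2 + K**2)
(f/H(-260))/T(n(17, 5), -4 + 2*(-1)) = (-66873/269)/(sqrt((-4 + 2*(-1))**2 + (-6 + 5)**2)) = (-66873*1/269)/(sqrt((-4 - 2)**2 + (-1)**2)) = -66873/(269*sqrt((-6)**2 + 1)) = -66873/(269*sqrt(36 + 1)) = -66873*sqrt(37)/37/269 = -66873*sqrt(37)/9953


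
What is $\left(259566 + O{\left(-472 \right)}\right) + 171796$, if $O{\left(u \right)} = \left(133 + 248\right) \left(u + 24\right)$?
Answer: $260674$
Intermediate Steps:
$O{\left(u \right)} = 9144 + 381 u$ ($O{\left(u \right)} = 381 \left(24 + u\right) = 9144 + 381 u$)
$\left(259566 + O{\left(-472 \right)}\right) + 171796 = \left(259566 + \left(9144 + 381 \left(-472\right)\right)\right) + 171796 = \left(259566 + \left(9144 - 179832\right)\right) + 171796 = \left(259566 - 170688\right) + 171796 = 88878 + 171796 = 260674$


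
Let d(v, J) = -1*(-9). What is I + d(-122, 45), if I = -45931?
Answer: -45922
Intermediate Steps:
d(v, J) = 9
I + d(-122, 45) = -45931 + 9 = -45922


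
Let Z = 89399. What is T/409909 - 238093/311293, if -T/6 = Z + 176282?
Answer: -593824276735/127601802337 ≈ -4.6537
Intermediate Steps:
T = -1594086 (T = -6*(89399 + 176282) = -6*265681 = -1594086)
T/409909 - 238093/311293 = -1594086/409909 - 238093/311293 = -593824276735/127601802337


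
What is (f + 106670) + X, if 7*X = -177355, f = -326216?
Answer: -1714177/7 ≈ -2.4488e+5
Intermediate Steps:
X = -177355/7 (X = (⅐)*(-177355) = -177355/7 ≈ -25336.)
(f + 106670) + X = (-326216 + 106670) - 177355/7 = -219546 - 177355/7 = -1714177/7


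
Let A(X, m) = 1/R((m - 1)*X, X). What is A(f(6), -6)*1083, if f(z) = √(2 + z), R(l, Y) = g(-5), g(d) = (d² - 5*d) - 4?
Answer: 1083/46 ≈ 23.543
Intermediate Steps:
g(d) = -4 + d² - 5*d
R(l, Y) = 46 (R(l, Y) = -4 + (-5)² - 5*(-5) = -4 + 25 + 25 = 46)
A(X, m) = 1/46
A(f(6), -6)*1083 = (1/46)*1083 = 1083/46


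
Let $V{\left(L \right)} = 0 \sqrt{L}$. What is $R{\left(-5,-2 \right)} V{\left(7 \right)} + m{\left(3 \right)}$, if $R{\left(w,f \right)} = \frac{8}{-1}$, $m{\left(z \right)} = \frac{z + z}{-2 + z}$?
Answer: $6$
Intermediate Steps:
$V{\left(L \right)} = 0$
$m{\left(z \right)} = \frac{2 z}{-2 + z}$
$R{\left(w,f \right)} = -8$ ($R{\left(w,f \right)} = 8 \left(-1\right) = -8$)
$R{\left(-5,-2 \right)} V{\left(7 \right)} + m{\left(3 \right)} = \left(-8\right) 0 + 2 \cdot 3 \frac{1}{-2 + 3} = 0 + 2 \cdot 3 \cdot 1^{-1} = 0 + 2 \cdot 3 \cdot 1 = 0 + 6 = 6$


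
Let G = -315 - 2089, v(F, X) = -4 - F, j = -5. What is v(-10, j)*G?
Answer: -14424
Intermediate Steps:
G = -2404
v(-10, j)*G = (-4 - 1*(-10))*(-2404) = (-4 + 10)*(-2404) = 6*(-2404) = -14424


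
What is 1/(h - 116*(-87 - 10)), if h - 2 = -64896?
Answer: -1/53642 ≈ -1.8642e-5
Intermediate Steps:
h = -64894 (h = 2 - 64896 = -64894)
1/(h - 116*(-87 - 10)) = 1/(-64894 - 116*(-87 - 10)) = 1/(-64894 - 116*(-97)) = 1/(-64894 + 11252) = 1/(-53642) = -1/53642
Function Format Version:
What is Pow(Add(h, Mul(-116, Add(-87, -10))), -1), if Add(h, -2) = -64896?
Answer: Rational(-1, 53642) ≈ -1.8642e-5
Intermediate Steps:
h = -64894 (h = Add(2, -64896) = -64894)
Pow(Add(h, Mul(-116, Add(-87, -10))), -1) = Pow(Add(-64894, Mul(-116, Add(-87, -10))), -1) = Pow(Add(-64894, Mul(-116, -97)), -1) = Pow(Add(-64894, 11252), -1) = Pow(-53642, -1) = Rational(-1, 53642)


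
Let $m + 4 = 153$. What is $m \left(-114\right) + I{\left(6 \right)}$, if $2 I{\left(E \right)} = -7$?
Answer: $- \frac{33979}{2} \approx -16990.0$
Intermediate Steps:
$m = 149$ ($m = -4 + 153 = 149$)
$I{\left(E \right)} = - \frac{7}{2}$ ($I{\left(E \right)} = \frac{1}{2} \left(-7\right) = - \frac{7}{2}$)
$m \left(-114\right) + I{\left(6 \right)} = 149 \left(-114\right) - \frac{7}{2} = -16986 - \frac{7}{2} = - \frac{33979}{2}$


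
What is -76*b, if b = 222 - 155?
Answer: -5092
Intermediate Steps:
b = 67
-76*b = -76*67 = -5092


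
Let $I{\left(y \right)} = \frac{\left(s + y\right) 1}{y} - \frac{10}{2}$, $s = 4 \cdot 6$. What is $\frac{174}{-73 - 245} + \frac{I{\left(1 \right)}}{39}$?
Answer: $- \frac{71}{2067} \approx -0.034349$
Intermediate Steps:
$s = 24$
$I{\left(y \right)} = -5 + \frac{24 + y}{y}$ ($I{\left(y \right)} = \frac{\left(24 + y\right) 1}{y} - \frac{10}{2} = \frac{24 + y}{y} - 5 = -5 + \frac{24 + y}{y}$)
$\frac{174}{-73 - 245} + \frac{I{\left(1 \right)}}{39} = \frac{174}{-73 - 245} + \frac{-4 + \frac{24}{1}}{39} = \frac{174}{-318} + \left(-4 + 24 \cdot 1\right) \frac{1}{39} = 174 \left(- \frac{1}{318}\right) + \left(-4 + 24\right) \frac{1}{39} = - \frac{29}{53} + 20 \cdot \frac{1}{39} = - \frac{29}{53} + \frac{20}{39} = - \frac{71}{2067}$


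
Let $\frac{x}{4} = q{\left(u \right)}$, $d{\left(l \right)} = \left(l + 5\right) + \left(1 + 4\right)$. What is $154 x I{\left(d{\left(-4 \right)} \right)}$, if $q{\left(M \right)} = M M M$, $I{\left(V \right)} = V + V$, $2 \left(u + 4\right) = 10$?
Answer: $7392$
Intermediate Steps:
$u = 1$ ($u = -4 + \frac{1}{2} \cdot 10 = -4 + 5 = 1$)
$d{\left(l \right)} = 10 + l$ ($d{\left(l \right)} = \left(5 + l\right) + 5 = 10 + l$)
$I{\left(V \right)} = 2 V$
$q{\left(M \right)} = M^{3}$ ($q{\left(M \right)} = M^{2} M = M^{3}$)
$x = 4$ ($x = 4 \cdot 1^{3} = 4 \cdot 1 = 4$)
$154 x I{\left(d{\left(-4 \right)} \right)} = 154 \cdot 4 \cdot 2 \left(10 - 4\right) = 616 \cdot 2 \cdot 6 = 616 \cdot 12 = 7392$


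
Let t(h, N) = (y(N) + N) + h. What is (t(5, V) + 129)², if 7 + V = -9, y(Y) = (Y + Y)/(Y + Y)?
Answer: 14161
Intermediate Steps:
y(Y) = 1 (y(Y) = (2*Y)/((2*Y)) = (2*Y)*(1/(2*Y)) = 1)
V = -16 (V = -7 - 9 = -16)
t(h, N) = 1 + N + h (t(h, N) = (1 + N) + h = 1 + N + h)
(t(5, V) + 129)² = ((1 - 16 + 5) + 129)² = (-10 + 129)² = 119² = 14161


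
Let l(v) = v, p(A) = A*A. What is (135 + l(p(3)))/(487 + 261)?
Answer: 36/187 ≈ 0.19251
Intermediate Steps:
p(A) = A²
(135 + l(p(3)))/(487 + 261) = (135 + 3²)/(487 + 261) = (135 + 9)/748 = 144*(1/748) = 36/187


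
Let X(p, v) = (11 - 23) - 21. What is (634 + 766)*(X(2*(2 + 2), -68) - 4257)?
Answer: -6006000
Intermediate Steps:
X(p, v) = -33 (X(p, v) = -12 - 21 = -33)
(634 + 766)*(X(2*(2 + 2), -68) - 4257) = (634 + 766)*(-33 - 4257) = 1400*(-4290) = -6006000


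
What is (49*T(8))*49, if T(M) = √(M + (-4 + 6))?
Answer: 2401*√10 ≈ 7592.6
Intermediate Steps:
T(M) = √(2 + M) (T(M) = √(M + 2) = √(2 + M))
(49*T(8))*49 = (49*√(2 + 8))*49 = (49*√10)*49 = 2401*√10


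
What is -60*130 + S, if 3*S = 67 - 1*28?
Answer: -7787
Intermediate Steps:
S = 13 (S = (67 - 1*28)/3 = (67 - 28)/3 = (⅓)*39 = 13)
-60*130 + S = -60*130 + 13 = -7800 + 13 = -7787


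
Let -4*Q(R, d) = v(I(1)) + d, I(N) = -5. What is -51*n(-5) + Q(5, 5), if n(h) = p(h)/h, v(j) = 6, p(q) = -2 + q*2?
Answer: -2503/20 ≈ -125.15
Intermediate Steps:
p(q) = -2 + 2*q
n(h) = (-2 + 2*h)/h
Q(R, d) = -3/2 - d/4 (Q(R, d) = -(6 + d)/4 = -3/2 - d/4)
-51*n(-5) + Q(5, 5) = -51*(2 - 2/(-5)) + (-3/2 - ¼*5) = -51*(2 - 2*(-⅕)) + (-3/2 - 5/4) = -51*(2 + ⅖) - 11/4 = -51*12/5 - 11/4 = -17*36/5 - 11/4 = -612/5 - 11/4 = -2503/20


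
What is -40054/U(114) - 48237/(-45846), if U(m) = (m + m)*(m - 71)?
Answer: -18936113/6242697 ≈ -3.0333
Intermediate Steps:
U(m) = 2*m*(-71 + m) (U(m) = (2*m)*(-71 + m) = 2*m*(-71 + m))
-40054/U(114) - 48237/(-45846) = -40054*1/(228*(-71 + 114)) - 48237/(-45846) = -40054/(2*114*43) - 48237*(-1/45846) = -40054/9804 + 16079/15282 = -40054*1/9804 + 16079/15282 = -20027/4902 + 16079/15282 = -18936113/6242697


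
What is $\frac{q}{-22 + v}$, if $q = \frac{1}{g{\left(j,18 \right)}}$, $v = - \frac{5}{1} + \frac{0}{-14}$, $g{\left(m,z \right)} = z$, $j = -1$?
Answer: $- \frac{1}{486} \approx -0.0020576$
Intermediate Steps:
$v = -5$ ($v = \left(-5\right) 1 + 0 \left(- \frac{1}{14}\right) = -5 + 0 = -5$)
$q = \frac{1}{18} \approx 0.055556$
$\frac{q}{-22 + v} = \frac{1}{18 \left(-22 - 5\right)} = \frac{1}{18 \left(-27\right)} = \frac{1}{18} \left(- \frac{1}{27}\right) = - \frac{1}{486}$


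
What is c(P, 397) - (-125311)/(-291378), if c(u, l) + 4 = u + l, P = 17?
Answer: 119339669/291378 ≈ 409.57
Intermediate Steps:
c(u, l) = -4 + l + u (c(u, l) = -4 + (u + l) = -4 + (l + u) = -4 + l + u)
c(P, 397) - (-125311)/(-291378) = (-4 + 397 + 17) - (-125311)/(-291378) = 410 - (-125311)*(-1)/291378 = 410 - 1*125311/291378 = 410 - 125311/291378 = 119339669/291378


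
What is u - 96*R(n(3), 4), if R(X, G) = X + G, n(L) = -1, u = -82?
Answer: -370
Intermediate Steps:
R(X, G) = G + X
u - 96*R(n(3), 4) = -82 - 96*(4 - 1) = -82 - 96*3 = -82 - 288 = -370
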